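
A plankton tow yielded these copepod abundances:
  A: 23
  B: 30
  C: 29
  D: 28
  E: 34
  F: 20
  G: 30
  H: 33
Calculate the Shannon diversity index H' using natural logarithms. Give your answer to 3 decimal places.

Total N = 23+30+29+28+34+20+30+33 = 227, so the proportions are 0.10132, 0.13216, 0.12775, 0.12335, 0.14978, 0.08811, 0.13216, 0.14537 (working shown to 5 dp, full precision carried).
Each pᵢ ln pᵢ term: 0.10132×(-2.28946)=-0.23197, 0.13216×(-2.02375)=-0.26746, 0.12775×(-2.05765)=-0.26287, 0.12335×(-2.09275)=-0.25814, 0.14978×(-1.89859)=-0.28437, 0.08811×(-2.42922)=-0.21403, 0.13216×(-2.02375)=-0.26746, 0.14537×(-1.92844)=-0.28035.
Sum = -2.06664, so H' = 2.067.

2.067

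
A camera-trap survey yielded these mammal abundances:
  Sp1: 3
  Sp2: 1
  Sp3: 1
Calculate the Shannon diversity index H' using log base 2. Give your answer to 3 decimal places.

Total N = 3+1+1 = 5, so the proportions are 0.6, 0.2, 0.2 (working shown to 5 dp, full precision carried).
Each pᵢ log₂ pᵢ term: 0.6×(-0.73697)=-0.44218, 0.2×(-2.32193)=-0.46439, 0.2×(-2.32193)=-0.46439.
Sum = -1.37095, so H' = 1.371.

1.371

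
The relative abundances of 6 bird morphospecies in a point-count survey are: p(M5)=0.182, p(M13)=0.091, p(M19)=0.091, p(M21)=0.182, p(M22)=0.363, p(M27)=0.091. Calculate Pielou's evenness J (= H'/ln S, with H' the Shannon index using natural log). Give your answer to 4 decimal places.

0.9166

H' = −Σ pᵢ ln pᵢ = −((-0.310082) + (-0.218118) + (-0.218118) + (-0.310082) + (-0.367847) + (-0.218118)) = 1.642364 (working shown to 6 dp, full precision carried).
With S = 6 species, ln S = 1.791759, so J = 1.642364/1.791759 = 0.916621, i.e. 0.9166 to 4 decimal places.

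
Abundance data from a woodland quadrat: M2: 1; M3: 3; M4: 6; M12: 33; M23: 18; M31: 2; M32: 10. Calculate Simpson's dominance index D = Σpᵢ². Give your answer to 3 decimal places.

0.293

Total N = 1+3+6+33+18+2+10 = 73, so the proportions are 0.0137, 0.0411, 0.08219, 0.45205, 0.24658, 0.0274, 0.13699 (working shown to 5 dp, full precision carried).
D = 0.0137² + 0.0411² + 0.08219² + 0.45205² + 0.24658² + 0.0274² + 0.13699² = 0.00019 + 0.00169 + 0.00676 + 0.20435 + 0.06080 + 0.00075 + 0.01877 = 0.29330.
To 3 decimal places, D = 0.293.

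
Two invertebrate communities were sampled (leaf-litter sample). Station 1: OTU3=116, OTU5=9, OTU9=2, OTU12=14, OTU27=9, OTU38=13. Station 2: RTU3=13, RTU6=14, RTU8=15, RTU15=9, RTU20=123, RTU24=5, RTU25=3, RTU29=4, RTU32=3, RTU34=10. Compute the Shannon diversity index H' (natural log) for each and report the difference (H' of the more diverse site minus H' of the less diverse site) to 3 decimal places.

Station 1: N=163, proportions 0.71166, 0.05521, 0.01227, 0.08589, 0.05521, 0.07975, giving H' = 1.02845 (working shown to 5 dp, full precision carried).
Station 2: N=199, proportions 0.06533, 0.07035, 0.07538, 0.04523, 0.61809, 0.02513, 0.01508, 0.0201, 0.01508, 0.05025, giving H' = 1.44509.
Difference = |1.02845 − 1.44509| = 0.41664, i.e. 0.417 to 3 decimal places.

0.417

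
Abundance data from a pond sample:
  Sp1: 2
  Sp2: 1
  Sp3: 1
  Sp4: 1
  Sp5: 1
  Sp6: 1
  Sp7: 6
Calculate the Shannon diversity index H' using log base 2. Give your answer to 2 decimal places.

Total N = 2+1+1+1+1+1+6 = 13, so the proportions are 0.1538, 0.0769, 0.0769, 0.0769, 0.0769, 0.0769, 0.4615 (working shown to 4 dp, full precision carried).
Each pᵢ log₂ pᵢ term: 0.1538×(-2.7004)=-0.4155, 0.0769×(-3.7004)=-0.2846, 0.0769×(-3.7004)=-0.2846, 0.0769×(-3.7004)=-0.2846, 0.0769×(-3.7004)=-0.2846, 0.0769×(-3.7004)=-0.2846, 0.4615×(-1.1155)=-0.5148.
Sum = -2.3535, so H' = 2.35.

2.35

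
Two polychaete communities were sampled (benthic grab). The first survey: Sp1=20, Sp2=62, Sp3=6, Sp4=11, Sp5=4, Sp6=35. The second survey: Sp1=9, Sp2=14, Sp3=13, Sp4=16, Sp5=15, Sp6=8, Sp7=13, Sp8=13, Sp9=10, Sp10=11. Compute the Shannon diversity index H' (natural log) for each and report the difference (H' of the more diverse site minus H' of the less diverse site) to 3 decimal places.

The first survey: N=138, proportions 0.14493, 0.44928, 0.04348, 0.07971, 0.02899, 0.25362, giving H' = 1.42793 (working shown to 5 dp, full precision carried).
The second survey: N=122, proportions 0.07377, 0.11475, 0.10656, 0.13115, 0.12295, 0.06557, 0.10656, 0.10656, 0.08197, 0.09016, giving H' = 2.28127.
Difference = |1.42793 − 2.28127| = 0.85334, i.e. 0.853 to 3 decimal places.

0.853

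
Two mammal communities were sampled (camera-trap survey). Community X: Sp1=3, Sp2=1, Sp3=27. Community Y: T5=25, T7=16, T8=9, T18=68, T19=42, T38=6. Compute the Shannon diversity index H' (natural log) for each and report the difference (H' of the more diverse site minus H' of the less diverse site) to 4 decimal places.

Community X: N=31, proportions 0.096774, 0.032258, 0.870968, giving H' = 0.457102 (working shown to 6 dp, full precision carried).
Community Y: N=166, proportions 0.150602, 0.096386, 0.054217, 0.409639, 0.253012, 0.036145, giving H' = 1.501942.
Difference = |0.457102 − 1.501942| = 1.044840, i.e. 1.0448 to 4 decimal places.

1.0448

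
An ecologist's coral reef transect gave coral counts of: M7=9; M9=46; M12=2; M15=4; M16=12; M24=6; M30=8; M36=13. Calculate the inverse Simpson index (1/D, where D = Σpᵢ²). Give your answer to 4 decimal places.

3.8023

Total N = 9+46+2+4+12+6+8+13 = 100, so the proportions are 0.09, 0.46, 0.02, 0.04, 0.12, 0.06, 0.08, 0.13 (working shown to 8 dp, full precision carried).
D = 0.09² + 0.46² + 0.02² + 0.04² + 0.12² + 0.06² + 0.08² + 0.13² = 0.00810000 + 0.21160000 + 0.00040000 + 0.00160000 + 0.01440000 + 0.00360000 + 0.00640000 + 0.01690000 = 0.26300000.
So 1/D = 3.802281, i.e. 3.8023 to 4 decimal places.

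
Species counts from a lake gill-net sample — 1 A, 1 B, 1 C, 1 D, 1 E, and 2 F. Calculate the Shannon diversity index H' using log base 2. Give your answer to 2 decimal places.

2.52

Total N = 1+1+1+1+1+2 = 7, so the proportions are 0.1429, 0.1429, 0.1429, 0.1429, 0.1429, 0.2857 (working shown to 4 dp, full precision carried).
Each pᵢ log₂ pᵢ term: 0.1429×(-2.8074)=-0.4011, 0.1429×(-2.8074)=-0.4011, 0.1429×(-2.8074)=-0.4011, 0.1429×(-2.8074)=-0.4011, 0.1429×(-2.8074)=-0.4011, 0.2857×(-1.8074)=-0.5164.
Sum = -2.5216, so H' = 2.52.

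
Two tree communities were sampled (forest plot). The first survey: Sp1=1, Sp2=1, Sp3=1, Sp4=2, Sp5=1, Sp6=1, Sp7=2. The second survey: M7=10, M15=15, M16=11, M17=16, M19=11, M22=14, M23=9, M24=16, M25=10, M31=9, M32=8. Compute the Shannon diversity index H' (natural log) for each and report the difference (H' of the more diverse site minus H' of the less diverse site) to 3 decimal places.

0.480

The first survey: N=9, proportions 0.11111, 0.11111, 0.11111, 0.22222, 0.11111, 0.11111, 0.22222, giving H' = 1.88916 (working shown to 5 dp, full precision carried).
The second survey: N=129, proportions 0.07752, 0.11628, 0.08527, 0.12403, 0.08527, 0.10853, 0.06977, 0.12403, 0.07752, 0.06977, 0.06202, giving H' = 2.36926.
Difference = |1.88916 − 2.36926| = 0.48010, i.e. 0.480 to 3 decimal places.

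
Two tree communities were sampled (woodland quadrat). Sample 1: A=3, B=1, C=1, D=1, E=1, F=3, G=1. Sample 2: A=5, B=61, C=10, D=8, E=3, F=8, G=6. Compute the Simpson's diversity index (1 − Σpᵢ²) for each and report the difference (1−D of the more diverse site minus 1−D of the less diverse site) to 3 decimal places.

0.204

Sample 1: N=11, proportions 0.27273, 0.09091, 0.09091, 0.09091, 0.09091, 0.27273, 0.09091, giving 1−D = 0.80992 (working shown to 5 dp, full precision carried).
Sample 2: N=101, proportions 0.0495, 0.60396, 0.09901, 0.07921, 0.0297, 0.07921, 0.05941, giving 1−D = 0.60602.
Difference = |0.80992 − 0.60602| = 0.20390, i.e. 0.204 to 3 decimal places.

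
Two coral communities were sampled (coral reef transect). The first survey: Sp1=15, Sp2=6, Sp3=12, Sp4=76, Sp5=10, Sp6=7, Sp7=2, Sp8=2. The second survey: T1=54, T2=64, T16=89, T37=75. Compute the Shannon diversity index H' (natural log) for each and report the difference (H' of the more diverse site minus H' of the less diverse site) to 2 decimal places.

The first survey: N=130, proportions 0.11538, 0.04615, 0.09231, 0.58462, 0.07692, 0.05385, 0.01538, 0.01538, giving H' = 1.40795 (working shown to 5 dp, full precision carried).
The second survey: N=282, proportions 0.19149, 0.22695, 0.3156, 0.26596, giving H' = 1.36930.
Difference = |1.40795 − 1.36930| = 0.03865, i.e. 0.04 to 2 decimal places.

0.04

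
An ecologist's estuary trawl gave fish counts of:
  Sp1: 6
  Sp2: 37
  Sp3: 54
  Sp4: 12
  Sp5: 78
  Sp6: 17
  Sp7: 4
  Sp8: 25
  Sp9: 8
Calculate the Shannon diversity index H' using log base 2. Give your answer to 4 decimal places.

2.6436

Total N = 6+37+54+12+78+17+4+25+8 = 241, so the proportions are 0.024896, 0.153527, 0.224066, 0.049793, 0.323651, 0.070539, 0.016598, 0.103734, 0.033195 (working shown to 6 dp, full precision carried).
Each pᵢ log₂ pᵢ term: 0.024896×(-5.327927)=-0.132645, 0.153527×(-2.703436)=-0.415050, 0.224066×(-2.158002)=-0.483536, 0.049793×(-4.327927)=-0.215498, 0.323651×(-1.627487)=-0.526739, 0.070539×(-3.825426)=-0.269843, 0.016598×(-5.912889)=-0.098139, 0.103734×(-3.269033)=-0.339111, 0.033195×(-4.912889)=-0.163083.
Sum = -2.643646, so H' = 2.6436.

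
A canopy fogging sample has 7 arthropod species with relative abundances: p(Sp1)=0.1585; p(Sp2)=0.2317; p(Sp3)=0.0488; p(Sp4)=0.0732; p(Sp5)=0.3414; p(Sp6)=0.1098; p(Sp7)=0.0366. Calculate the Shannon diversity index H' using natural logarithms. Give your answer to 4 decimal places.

Each pᵢ ln pᵢ term (working shown to 6 dp, full precision carried): 0.1585×(-1.842001)=-0.291957, 0.2317×(-1.462312)=-0.338818, 0.0488×(-3.020025)=-0.147377, 0.0732×(-2.614560)=-0.191386, 0.3414×(-1.074700)=-0.366903, 0.1098×(-2.209095)=-0.242559, 0.0366×(-3.307707)=-0.121062.
Sum = -1.700061, so H' = 1.7001.

1.7001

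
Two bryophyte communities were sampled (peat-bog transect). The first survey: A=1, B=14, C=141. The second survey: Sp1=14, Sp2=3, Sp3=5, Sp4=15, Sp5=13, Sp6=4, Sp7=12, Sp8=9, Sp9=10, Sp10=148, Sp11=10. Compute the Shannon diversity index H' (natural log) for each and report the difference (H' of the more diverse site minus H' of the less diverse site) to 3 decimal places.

1.190

The first survey: N=156, proportions 0.00641, 0.08974, 0.90385, giving H' = 0.34010 (working shown to 5 dp, full precision carried).
The second survey: N=243, proportions 0.05761, 0.01235, 0.02058, 0.06173, 0.0535, 0.01646, 0.04938, 0.03704, 0.04115, 0.60905, 0.04115, giving H' = 1.52996.
Difference = |0.34010 − 1.52996| = 1.18986, i.e. 1.190 to 3 decimal places.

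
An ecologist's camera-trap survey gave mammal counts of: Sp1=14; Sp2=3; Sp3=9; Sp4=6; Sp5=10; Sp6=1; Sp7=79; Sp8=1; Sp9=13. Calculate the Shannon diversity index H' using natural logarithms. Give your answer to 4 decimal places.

1.4397

Total N = 14+3+9+6+10+1+79+1+13 = 136, so the proportions are 0.102941, 0.022059, 0.066176, 0.044118, 0.073529, 0.007353, 0.580882, 0.007353, 0.095588 (working shown to 6 dp, full precision carried).
Each pᵢ ln pᵢ term: 0.102941×(-2.273598)=-0.234047, 0.022059×(-3.814043)=-0.084133, 0.066176×(-2.715430)=-0.179698, 0.044118×(-3.120895)=-0.137687, 0.073529×(-2.610070)=-0.191917, 0.007353×(-4.912655)=-0.036122, 0.580882×(-0.543207)=-0.315539, 0.007353×(-4.912655)=-0.036122, 0.095588×(-2.347706)=-0.224413.
Sum = -1.439678, so H' = 1.4397.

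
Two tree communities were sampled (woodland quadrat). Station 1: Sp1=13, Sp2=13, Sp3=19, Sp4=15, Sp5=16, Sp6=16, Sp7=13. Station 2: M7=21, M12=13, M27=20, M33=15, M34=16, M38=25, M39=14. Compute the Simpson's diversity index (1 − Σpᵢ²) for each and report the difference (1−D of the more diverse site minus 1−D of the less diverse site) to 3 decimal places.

0.005

Station 1: N=105, proportions 0.12381, 0.12381, 0.180952, 0.142857, 0.152381, 0.152381, 0.12381, giving 1−D = 0.854422 (working shown to 6 dp, full precision carried).
Station 2: N=124, proportions 0.169355, 0.104839, 0.16129, 0.120968, 0.129032, 0.201613, 0.112903, giving 1−D = 0.849636.
Difference = |0.854422 − 0.849636| = 0.004786, i.e. 0.005 to 3 decimal places.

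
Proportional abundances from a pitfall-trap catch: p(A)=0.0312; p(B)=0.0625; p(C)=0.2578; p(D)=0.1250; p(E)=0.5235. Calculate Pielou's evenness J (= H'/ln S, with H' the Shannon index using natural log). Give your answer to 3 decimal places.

0.764

H' = −Σ pᵢ ln pᵢ = −((-0.10818) + (-0.17329) + (-0.34947) + (-0.25993) + (-0.33882)) = 1.22968 (working shown to 5 dp, full precision carried).
With S = 5 species, ln S = 1.60944, so J = 1.22968/1.60944 = 0.76404, i.e. 0.764 to 3 decimal places.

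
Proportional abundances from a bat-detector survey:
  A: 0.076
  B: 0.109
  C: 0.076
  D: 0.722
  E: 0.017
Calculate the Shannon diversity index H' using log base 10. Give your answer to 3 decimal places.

0.407

Each pᵢ log₁₀ pᵢ term (working shown to 5 dp, full precision carried): 0.076×(-1.11919)=-0.08506, 0.109×(-0.96257)=-0.10492, 0.076×(-1.11919)=-0.08506, 0.722×(-0.14146)=-0.10214, 0.017×(-1.76955)=-0.03008.
Sum = -0.40726, so H' = 0.407.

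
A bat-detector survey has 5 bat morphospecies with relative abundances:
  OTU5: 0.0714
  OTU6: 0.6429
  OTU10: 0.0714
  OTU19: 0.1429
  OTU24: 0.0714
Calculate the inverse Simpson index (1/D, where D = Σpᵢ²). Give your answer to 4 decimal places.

2.2270

D = 0.0714² + 0.6429² + 0.0714² + 0.1429² + 0.0714² = 0.0050980 + 0.4133204 + 0.0050980 + 0.0204204 + 0.0050980 = 0.4490347 (working shown to 7 dp, full precision carried).
So 1/D = 2.226999, i.e. 2.2270 to 4 decimal places.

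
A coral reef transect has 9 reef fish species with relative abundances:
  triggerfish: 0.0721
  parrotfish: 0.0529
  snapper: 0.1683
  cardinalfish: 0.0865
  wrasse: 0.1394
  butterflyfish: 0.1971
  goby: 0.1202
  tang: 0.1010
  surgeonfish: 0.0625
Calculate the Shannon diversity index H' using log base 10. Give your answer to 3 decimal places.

Each pᵢ log₁₀ pᵢ term (working shown to 5 dp, full precision carried): 0.0721×(-1.14206)=-0.08234, 0.0529×(-1.27654)=-0.06753, 0.1683×(-0.77392)=-0.13025, 0.0865×(-1.06298)=-0.09195, 0.1394×(-0.85574)=-0.11929, 0.1971×(-0.70531)=-0.13902, 0.1202×(-0.92010)=-0.11060, 0.101×(-0.99568)=-0.10056, 0.0625×(-1.20412)=-0.07526.
Sum = -0.91679, so H' = 0.917.

0.917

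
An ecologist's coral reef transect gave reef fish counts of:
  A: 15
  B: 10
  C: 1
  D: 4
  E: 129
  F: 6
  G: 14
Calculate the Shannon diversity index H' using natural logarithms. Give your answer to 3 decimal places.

Total N = 15+10+1+4+129+6+14 = 179, so the proportions are 0.0838, 0.05587, 0.00559, 0.02235, 0.72067, 0.03352, 0.07821 (working shown to 5 dp, full precision carried).
Each pᵢ ln pᵢ term: 0.0838×(-2.47934)=-0.20777, 0.05587×(-2.88480)=-0.16116, 0.00559×(-5.18739)=-0.02898, 0.02235×(-3.80109)=-0.08494, 0.72067×(-0.32757)=-0.23607, 0.03352×(-3.39563)=-0.11382, 0.07821×(-2.54833)=-0.19931.
Sum = -1.03205, so H' = 1.032.

1.032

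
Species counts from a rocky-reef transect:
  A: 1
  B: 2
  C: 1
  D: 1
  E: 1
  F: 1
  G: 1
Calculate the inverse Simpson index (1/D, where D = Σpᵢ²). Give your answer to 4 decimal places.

6.4000

Total N = 1+2+1+1+1+1+1 = 8, so the proportions are 0.125, 0.25, 0.125, 0.125, 0.125, 0.125, 0.125 (working shown to 8 dp, full precision carried).
D = 0.125² + 0.25² + 0.125² + 0.125² + 0.125² + 0.125² + 0.125² = 0.01562500 + 0.06250000 + 0.01562500 + 0.01562500 + 0.01562500 + 0.01562500 + 0.01562500 = 0.15625000.
So 1/D = 6.400000, i.e. 6.4000 to 4 decimal places.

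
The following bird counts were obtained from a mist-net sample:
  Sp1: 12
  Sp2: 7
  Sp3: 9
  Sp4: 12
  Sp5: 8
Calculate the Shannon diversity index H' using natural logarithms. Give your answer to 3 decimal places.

1.586

Total N = 12+7+9+12+8 = 48, so the proportions are 0.25, 0.14583, 0.1875, 0.25, 0.16667 (working shown to 5 dp, full precision carried).
Each pᵢ ln pᵢ term: 0.25×(-1.38629)=-0.34657, 0.14583×(-1.92529)=-0.28077, 0.1875×(-1.67398)=-0.31387, 0.25×(-1.38629)=-0.34657, 0.16667×(-1.79176)=-0.29863.
Sum = -1.58642, so H' = 1.586.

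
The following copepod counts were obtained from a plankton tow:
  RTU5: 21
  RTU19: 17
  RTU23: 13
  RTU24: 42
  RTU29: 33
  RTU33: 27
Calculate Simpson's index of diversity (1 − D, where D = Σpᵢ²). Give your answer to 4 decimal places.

0.8086

Total N = 21+17+13+42+33+27 = 153, so the proportions are 0.137255, 0.111111, 0.084967, 0.27451, 0.215686, 0.176471 (working shown to 6 dp, full precision carried).
D = 0.137255² + 0.111111² + 0.084967² + 0.27451² + 0.215686² + 0.176471² = 0.018839 + 0.012346 + 0.007219 + 0.075356 + 0.046521 + 0.031142 = 0.191422.
So 1 − D = 0.808578, i.e. 0.8086 to 4 decimal places.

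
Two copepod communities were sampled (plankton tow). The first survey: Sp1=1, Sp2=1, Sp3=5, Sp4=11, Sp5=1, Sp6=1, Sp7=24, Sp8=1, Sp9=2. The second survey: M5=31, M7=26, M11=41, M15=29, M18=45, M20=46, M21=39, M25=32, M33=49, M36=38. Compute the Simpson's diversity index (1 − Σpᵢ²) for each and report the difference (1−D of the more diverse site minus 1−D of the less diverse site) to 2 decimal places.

The first survey: N=47, proportions 0.0213, 0.0213, 0.1064, 0.234, 0.0213, 0.0213, 0.5106, 0.0213, 0.0426, giving 1−D = 0.6691 (working shown to 4 dp, full precision carried).
The second survey: N=376, proportions 0.0824, 0.0691, 0.109, 0.0771, 0.1197, 0.1223, 0.1037, 0.0851, 0.1303, 0.1011, giving 1−D = 0.8961.
Difference = |0.6691 − 0.8961| = 0.2270, i.e. 0.23 to 2 decimal places.

0.23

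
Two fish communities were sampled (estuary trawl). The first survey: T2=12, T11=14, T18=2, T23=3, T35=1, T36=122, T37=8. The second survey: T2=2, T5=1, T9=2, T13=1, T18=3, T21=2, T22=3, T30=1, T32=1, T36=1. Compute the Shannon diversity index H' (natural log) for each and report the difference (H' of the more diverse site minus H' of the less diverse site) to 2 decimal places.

The first survey: N=162, proportions 0.0741, 0.0864, 0.0123, 0.0185, 0.0062, 0.7531, 0.0494, giving H' = 0.9260 (working shown to 4 dp, full precision carried).
The second survey: N=17, proportions 0.1176, 0.0588, 0.1176, 0.0588, 0.1765, 0.1176, 0.1765, 0.0588, 0.0588, 0.0588, giving H' = 2.2008.
Difference = |0.9260 − 2.2008| = 1.2748, i.e. 1.27 to 2 decimal places.

1.27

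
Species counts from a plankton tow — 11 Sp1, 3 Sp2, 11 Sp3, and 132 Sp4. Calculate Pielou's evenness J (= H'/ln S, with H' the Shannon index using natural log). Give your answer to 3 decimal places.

0.428

Total N = 11+3+11+132 = 157, so the proportions are 0.07006, 0.01911, 0.07006, 0.84076 (working shown to 5 dp, full precision carried).
H' = −Σ pᵢ ln pᵢ = −((-0.18625) + (-0.07562) + (-0.18625) + (-0.14583)) = 0.59396.
With S = 4 species, ln S = 1.38629, so J = 0.59396/1.38629 = 0.42845, i.e. 0.428 to 3 decimal places.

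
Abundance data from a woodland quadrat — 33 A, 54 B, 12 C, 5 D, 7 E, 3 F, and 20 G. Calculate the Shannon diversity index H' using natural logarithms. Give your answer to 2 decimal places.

Total N = 33+54+12+5+7+3+20 = 134, so the proportions are 0.2463, 0.403, 0.0896, 0.0373, 0.0522, 0.0224, 0.1493 (working shown to 4 dp, full precision carried).
Each pᵢ ln pᵢ term: 0.2463×(-1.4013)=-0.3451, 0.403×(-0.9089)=-0.3663, 0.0896×(-2.4129)=-0.2161, 0.0373×(-3.2884)=-0.1227, 0.0522×(-2.9519)=-0.1542, 0.0224×(-3.7992)=-0.0851, 0.1493×(-1.9021)=-0.2839.
Sum = -1.5733, so H' = 1.57.

1.57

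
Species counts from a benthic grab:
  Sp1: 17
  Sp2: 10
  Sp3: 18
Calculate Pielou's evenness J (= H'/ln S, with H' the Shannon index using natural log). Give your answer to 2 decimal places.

Total N = 17+10+18 = 45, so the proportions are 0.3778, 0.2222, 0.4 (working shown to 4 dp, full precision carried).
H' = −Σ pᵢ ln pᵢ = −((-0.3677) + (-0.3342) + (-0.3665)) = 1.0685.
With S = 3 species, ln S = 1.0986, so J = 1.0685/1.0986 = 0.9726, i.e. 0.97 to 2 decimal places.

0.97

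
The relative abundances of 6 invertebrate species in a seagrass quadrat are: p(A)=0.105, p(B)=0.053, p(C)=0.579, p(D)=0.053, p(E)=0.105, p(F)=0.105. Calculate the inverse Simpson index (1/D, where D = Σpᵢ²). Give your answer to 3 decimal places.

2.674

D = 0.105² + 0.053² + 0.579² + 0.053² + 0.105² + 0.105² = 0.011025 + 0.002809 + 0.335241 + 0.002809 + 0.011025 + 0.011025 = 0.373934 (working shown to 6 dp, full precision carried).
So 1/D = 2.67427, i.e. 2.674 to 3 decimal places.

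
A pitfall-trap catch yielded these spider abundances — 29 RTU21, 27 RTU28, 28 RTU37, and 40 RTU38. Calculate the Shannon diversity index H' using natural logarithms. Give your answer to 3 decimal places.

1.373

Total N = 29+27+28+40 = 124, so the proportions are 0.23387, 0.21774, 0.22581, 0.32258 (working shown to 5 dp, full precision carried).
Each pᵢ ln pᵢ term: 0.23387×(-1.45299)=-0.33981, 0.21774×(-1.52444)=-0.33194, 0.22581×(-1.48808)=-0.33602, 0.32258×(-1.13140)=-0.36497.
Sum = -1.37273, so H' = 1.373.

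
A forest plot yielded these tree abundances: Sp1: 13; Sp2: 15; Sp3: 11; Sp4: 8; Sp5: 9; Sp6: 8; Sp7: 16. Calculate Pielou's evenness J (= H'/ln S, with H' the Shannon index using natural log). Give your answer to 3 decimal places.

Total N = 13+15+11+8+9+8+16 = 80, so the proportions are 0.1625, 0.1875, 0.1375, 0.1, 0.1125, 0.1, 0.2 (working shown to 5 dp, full precision carried).
H' = −Σ pᵢ ln pᵢ = −((-0.29528) + (-0.31387) + (-0.27282) + (-0.23026) + (-0.24579) + (-0.23026) + (-0.32189)) = 1.91016.
With S = 7 species, ln S = 1.94591, so J = 1.91016/1.94591 = 0.98163, i.e. 0.982 to 3 decimal places.

0.982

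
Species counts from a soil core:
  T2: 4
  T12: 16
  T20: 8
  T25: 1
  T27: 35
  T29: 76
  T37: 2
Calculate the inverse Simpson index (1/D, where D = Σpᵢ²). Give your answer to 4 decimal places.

Total N = 4+16+8+1+35+76+2 = 142, so the proportions are 0.028169, 0.1126761, 0.056338, 0.0070423, 0.2464789, 0.5352113, 0.0140845 (working shown to 7 dp, full precision carried).
D = 0.028169² + 0.1126761² + 0.056338² + 0.0070423² + 0.2464789² + 0.5352113² + 0.0140845² = 0.0007935 + 0.0126959 + 0.0031740 + 0.0000496 + 0.0607518 + 0.2864511 + 0.0001984 = 0.3641143.
So 1/D = 2.746391, i.e. 2.7464 to 4 decimal places.

2.7464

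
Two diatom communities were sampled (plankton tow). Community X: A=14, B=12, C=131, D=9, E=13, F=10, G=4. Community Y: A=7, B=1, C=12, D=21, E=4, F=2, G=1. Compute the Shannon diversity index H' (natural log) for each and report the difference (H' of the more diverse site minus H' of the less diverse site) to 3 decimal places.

Community X: N=193, proportions 0.072539, 0.062176, 0.678756, 0.046632, 0.067358, 0.051813, 0.020725, giving H' = 1.184416 (working shown to 6 dp, full precision carried).
Community Y: N=48, proportions 0.145833, 0.020833, 0.25, 0.4375, 0.083333, 0.041667, 0.020833, giving H' = 1.489812.
Difference = |1.184416 − 1.489812| = 0.305396, i.e. 0.305 to 3 decimal places.

0.305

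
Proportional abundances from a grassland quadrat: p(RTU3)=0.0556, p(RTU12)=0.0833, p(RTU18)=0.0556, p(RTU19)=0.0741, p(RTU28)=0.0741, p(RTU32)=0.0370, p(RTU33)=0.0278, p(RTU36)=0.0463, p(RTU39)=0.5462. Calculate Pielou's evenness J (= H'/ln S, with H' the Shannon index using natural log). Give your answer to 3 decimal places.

0.732

H' = −Σ pᵢ ln pᵢ = −((-0.16066) + (-0.20703) + (-0.16066) + (-0.19283) + (-0.19283) + (-0.12198) + (-0.09960) + (-0.14226) + (-0.33033)) = 1.60818 (working shown to 5 dp, full precision carried).
With S = 9 species, ln S = 2.19722, so J = 1.60818/2.19722 = 0.73192, i.e. 0.732 to 3 decimal places.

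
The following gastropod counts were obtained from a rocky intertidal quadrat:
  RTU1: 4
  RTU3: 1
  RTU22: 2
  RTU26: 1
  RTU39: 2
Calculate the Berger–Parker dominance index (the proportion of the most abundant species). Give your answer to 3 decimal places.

0.400

Total N = 4+1+2+1+2 = 10, so the proportions are 0.4, 0.1, 0.2, 0.1, 0.2 (working shown to 5 dp, full precision carried).
The largest proportion is 0.4, i.e. d = 0.400 to 3 decimal places.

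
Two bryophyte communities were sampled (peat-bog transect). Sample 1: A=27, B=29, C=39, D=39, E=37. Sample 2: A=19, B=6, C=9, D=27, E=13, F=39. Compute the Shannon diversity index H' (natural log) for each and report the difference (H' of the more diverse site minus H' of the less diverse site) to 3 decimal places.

0.017

Sample 1: N=171, proportions 0.15789, 0.16959, 0.22807, 0.22807, 0.21637, giving H' = 1.59780 (working shown to 5 dp, full precision carried).
Sample 2: N=113, proportions 0.16814, 0.0531, 0.07965, 0.23894, 0.11504, 0.34513, giving H' = 1.61517.
Difference = |1.59780 − 1.61517| = 0.01737, i.e. 0.017 to 3 decimal places.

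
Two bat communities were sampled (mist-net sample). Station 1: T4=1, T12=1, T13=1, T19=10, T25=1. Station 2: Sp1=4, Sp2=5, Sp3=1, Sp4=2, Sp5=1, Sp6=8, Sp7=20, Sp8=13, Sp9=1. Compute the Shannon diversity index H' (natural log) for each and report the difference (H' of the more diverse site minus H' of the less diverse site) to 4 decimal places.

0.7426

Station 1: N=14, proportions 0.071429, 0.071429, 0.071429, 0.714286, 0.071429, giving H' = 0.994354 (working shown to 6 dp, full precision carried).
Station 2: N=55, proportions 0.072727, 0.090909, 0.018182, 0.036364, 0.018182, 0.145455, 0.363636, 0.236364, 0.018182, giving H' = 1.736912.
Difference = |0.994354 − 1.736912| = 0.742558, i.e. 0.7426 to 4 decimal places.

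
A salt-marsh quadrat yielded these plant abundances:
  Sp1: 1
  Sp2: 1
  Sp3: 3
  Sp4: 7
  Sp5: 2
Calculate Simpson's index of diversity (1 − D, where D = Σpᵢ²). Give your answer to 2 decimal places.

0.67

Total N = 1+1+3+7+2 = 14, so the proportions are 0.0714, 0.0714, 0.2143, 0.5, 0.1429 (working shown to 4 dp, full precision carried).
D = 0.0714² + 0.0714² + 0.2143² + 0.5² + 0.1429² = 0.0051 + 0.0051 + 0.0459 + 0.2500 + 0.0204 = 0.3265.
So 1 − D = 0.6735, i.e. 0.67 to 2 decimal places.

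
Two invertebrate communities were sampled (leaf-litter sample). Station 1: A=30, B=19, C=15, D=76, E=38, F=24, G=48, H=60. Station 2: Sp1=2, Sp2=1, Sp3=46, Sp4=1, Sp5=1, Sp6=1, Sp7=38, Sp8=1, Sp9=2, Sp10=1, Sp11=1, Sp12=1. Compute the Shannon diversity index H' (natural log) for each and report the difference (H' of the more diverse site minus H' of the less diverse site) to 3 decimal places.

0.689

Station 1: N=310, proportions 0.09677, 0.06129, 0.04839, 0.24516, 0.12258, 0.07742, 0.15484, 0.19355, giving H' = 1.95039 (working shown to 5 dp, full precision carried).
Station 2: N=96, proportions 0.02083, 0.01042, 0.47917, 0.01042, 0.01042, 0.01042, 0.39583, 0.01042, 0.02083, 0.01042, 0.01042, 0.01042, giving H' = 1.26103.
Difference = |1.95039 − 1.26103| = 0.68936, i.e. 0.689 to 3 decimal places.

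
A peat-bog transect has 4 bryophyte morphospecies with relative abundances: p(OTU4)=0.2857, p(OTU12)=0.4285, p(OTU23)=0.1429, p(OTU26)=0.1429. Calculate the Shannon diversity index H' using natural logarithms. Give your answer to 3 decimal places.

1.277

Each pᵢ ln pᵢ term (working shown to 5 dp, full precision carried): 0.2857×(-1.25281)=-0.35793, 0.4285×(-0.84746)=-0.36314, 0.1429×(-1.94561)=-0.27803, 0.1429×(-1.94561)=-0.27803.
Sum = -1.27712, so H' = 1.277.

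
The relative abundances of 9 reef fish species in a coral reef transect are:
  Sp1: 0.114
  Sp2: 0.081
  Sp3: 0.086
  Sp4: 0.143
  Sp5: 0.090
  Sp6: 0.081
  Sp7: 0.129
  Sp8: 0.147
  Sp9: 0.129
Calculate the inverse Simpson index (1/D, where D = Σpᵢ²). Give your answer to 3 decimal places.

8.550

D = 0.114² + 0.081² + 0.086² + 0.143² + 0.09² + 0.081² + 0.129² + 0.147² + 0.129² = 0.0129960 + 0.0065610 + 0.0073960 + 0.0204490 + 0.0081000 + 0.0065610 + 0.0166410 + 0.0216090 + 0.0166410 = 0.1169540 (working shown to 7 dp, full precision carried).
So 1/D = 8.55037, i.e. 8.550 to 3 decimal places.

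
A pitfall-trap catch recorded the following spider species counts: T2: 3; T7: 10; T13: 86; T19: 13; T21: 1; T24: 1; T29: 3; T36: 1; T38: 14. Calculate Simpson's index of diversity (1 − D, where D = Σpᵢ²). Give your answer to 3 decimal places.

Total N = 3+10+86+13+1+1+3+1+14 = 132, so the proportions are 0.02273, 0.07576, 0.65152, 0.09848, 0.00758, 0.00758, 0.02273, 0.00758, 0.10606 (working shown to 5 dp, full precision carried).
D = 0.02273² + 0.07576² + 0.65152² + 0.09848² + 0.00758² + 0.00758² + 0.02273² + 0.00758² + 0.10606² = 0.00052 + 0.00574 + 0.42447 + 0.00970 + 0.00006 + 0.00006 + 0.00052 + 0.00006 + 0.01125 = 0.45236.
So 1 − D = 0.54764, i.e. 0.548 to 3 decimal places.

0.548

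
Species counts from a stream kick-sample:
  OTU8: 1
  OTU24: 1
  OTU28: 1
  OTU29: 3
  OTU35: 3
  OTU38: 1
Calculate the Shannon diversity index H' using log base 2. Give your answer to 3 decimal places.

Total N = 1+1+1+3+3+1 = 10, so the proportions are 0.1, 0.1, 0.1, 0.3, 0.3, 0.1 (working shown to 5 dp, full precision carried).
Each pᵢ log₂ pᵢ term: 0.1×(-3.32193)=-0.33219, 0.1×(-3.32193)=-0.33219, 0.1×(-3.32193)=-0.33219, 0.3×(-1.73697)=-0.52109, 0.3×(-1.73697)=-0.52109, 0.1×(-3.32193)=-0.33219.
Sum = -2.37095, so H' = 2.371.

2.371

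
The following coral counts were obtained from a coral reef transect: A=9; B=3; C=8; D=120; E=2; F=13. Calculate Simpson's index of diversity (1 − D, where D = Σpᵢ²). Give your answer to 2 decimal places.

0.39

Total N = 9+3+8+120+2+13 = 155, so the proportions are 0.0581, 0.0194, 0.0516, 0.7742, 0.0129, 0.0839 (working shown to 4 dp, full precision carried).
D = 0.0581² + 0.0194² + 0.0516² + 0.7742² + 0.0129² + 0.0839² = 0.0034 + 0.0004 + 0.0027 + 0.5994 + 0.0002 + 0.0070 = 0.6130.
So 1 − D = 0.3870, i.e. 0.39 to 2 decimal places.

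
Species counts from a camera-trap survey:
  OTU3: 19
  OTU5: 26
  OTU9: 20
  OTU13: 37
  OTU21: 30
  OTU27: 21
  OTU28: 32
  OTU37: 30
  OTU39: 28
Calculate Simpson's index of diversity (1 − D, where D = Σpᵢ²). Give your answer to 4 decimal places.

Total N = 19+26+20+37+30+21+32+30+28 = 243, so the proportions are 0.078189, 0.106996, 0.082305, 0.152263, 0.123457, 0.08642, 0.131687, 0.123457, 0.115226 (working shown to 6 dp, full precision carried).
D = 0.078189² + 0.106996² + 0.082305² + 0.152263² + 0.123457² + 0.08642² + 0.131687² + 0.123457² + 0.115226² = 0.006114 + 0.011448 + 0.006774 + 0.023184 + 0.015242 + 0.007468 + 0.017342 + 0.015242 + 0.013277 = 0.116090.
So 1 − D = 0.883910, i.e. 0.8839 to 4 decimal places.

0.8839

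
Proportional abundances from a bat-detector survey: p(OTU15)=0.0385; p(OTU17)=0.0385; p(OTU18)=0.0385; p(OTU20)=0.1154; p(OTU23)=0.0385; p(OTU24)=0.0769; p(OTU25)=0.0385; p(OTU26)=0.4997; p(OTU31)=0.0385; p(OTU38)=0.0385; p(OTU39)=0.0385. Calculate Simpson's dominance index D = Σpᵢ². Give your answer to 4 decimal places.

D = 0.0385² + 0.0385² + 0.0385² + 0.1154² + 0.0385² + 0.0769² + 0.0385² + 0.4997² + 0.0385² + 0.0385² + 0.0385² = 0.001482 + 0.001482 + 0.001482 + 0.013317 + 0.001482 + 0.005914 + 0.001482 + 0.249700 + 0.001482 + 0.001482 + 0.001482 = 0.280789 (working shown to 6 dp, full precision carried).
To 4 decimal places, D = 0.2808.

0.2808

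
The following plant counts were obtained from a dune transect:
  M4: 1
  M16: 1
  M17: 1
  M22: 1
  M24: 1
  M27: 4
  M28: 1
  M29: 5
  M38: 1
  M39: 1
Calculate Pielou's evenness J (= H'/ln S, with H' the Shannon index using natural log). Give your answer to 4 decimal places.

0.8832

Total N = 1+1+1+1+1+4+1+5+1+1 = 17, so the proportions are 0.058824, 0.058824, 0.058824, 0.058824, 0.058824, 0.235294, 0.058824, 0.294118, 0.058824, 0.058824 (working shown to 6 dp, full precision carried).
H' = −Σ pᵢ ln pᵢ = −((-0.166660) + (-0.166660) + (-0.166660) + (-0.166660) + (-0.166660) + (-0.340452) + (-0.166660) + (-0.359934) + (-0.166660) + (-0.166660)) = 2.033662.
With S = 10 species, ln S = 2.302585, so J = 2.033662/2.302585 = 0.883208, i.e. 0.8832 to 4 decimal places.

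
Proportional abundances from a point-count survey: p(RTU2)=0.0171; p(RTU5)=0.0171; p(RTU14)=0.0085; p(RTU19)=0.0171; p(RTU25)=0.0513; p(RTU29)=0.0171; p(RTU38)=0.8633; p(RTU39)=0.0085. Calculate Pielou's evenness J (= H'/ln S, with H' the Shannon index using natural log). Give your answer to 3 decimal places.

0.307

H' = −Σ pᵢ ln pᵢ = −((-0.06957) + (-0.06957) + (-0.04053) + (-0.06957) + (-0.15236) + (-0.06957) + (-0.12690) + (-0.04053)) = 0.63861 (working shown to 5 dp, full precision carried).
With S = 8 species, ln S = 2.07944, so J = 0.63861/2.07944 = 0.30711, i.e. 0.307 to 3 decimal places.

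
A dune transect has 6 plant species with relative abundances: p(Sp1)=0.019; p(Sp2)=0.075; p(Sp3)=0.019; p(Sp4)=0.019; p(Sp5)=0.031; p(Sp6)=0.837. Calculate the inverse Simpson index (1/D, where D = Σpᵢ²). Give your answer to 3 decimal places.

D = 0.019² + 0.075² + 0.019² + 0.019² + 0.031² + 0.837² = 0.000361 + 0.005625 + 0.000361 + 0.000361 + 0.000961 + 0.700569 = 0.708238 (working shown to 6 dp, full precision carried).
So 1/D = 1.41195, i.e. 1.412 to 3 decimal places.

1.412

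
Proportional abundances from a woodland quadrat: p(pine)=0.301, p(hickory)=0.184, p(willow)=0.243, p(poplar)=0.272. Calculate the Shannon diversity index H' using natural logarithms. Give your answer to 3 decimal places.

1.371

Each pᵢ ln pᵢ term (working shown to 5 dp, full precision carried): 0.301×(-1.20065)=-0.36139, 0.184×(-1.69282)=-0.31148, 0.243×(-1.41469)=-0.34377, 0.272×(-1.30195)=-0.35413.
Sum = -1.37077, so H' = 1.371.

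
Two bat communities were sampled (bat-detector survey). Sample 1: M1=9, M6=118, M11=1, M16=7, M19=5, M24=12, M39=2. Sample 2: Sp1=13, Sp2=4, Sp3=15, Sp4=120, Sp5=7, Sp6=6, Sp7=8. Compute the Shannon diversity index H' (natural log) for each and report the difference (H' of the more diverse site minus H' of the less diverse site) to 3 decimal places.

0.226

Sample 1: N=154, proportions 0.058442, 0.766234, 0.006494, 0.045455, 0.032468, 0.077922, 0.012987, giving H' = 0.909748 (working shown to 6 dp, full precision carried).
Sample 2: N=173, proportions 0.075145, 0.023121, 0.086705, 0.693642, 0.040462, 0.034682, 0.046243, giving H' = 1.135854.
Difference = |0.909748 − 1.135854| = 0.226106, i.e. 0.226 to 3 decimal places.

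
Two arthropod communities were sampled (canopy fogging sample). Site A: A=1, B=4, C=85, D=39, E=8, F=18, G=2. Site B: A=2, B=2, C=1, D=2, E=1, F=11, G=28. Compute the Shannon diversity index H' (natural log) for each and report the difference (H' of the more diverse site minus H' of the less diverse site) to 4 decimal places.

Site A: N=157, proportions 0.0063694, 0.0254777, 0.5414013, 0.2484076, 0.0509554, 0.1146497, 0.0127389, giving H' = 1.2594435 (working shown to 7 dp, full precision carried).
Site B: N=47, proportions 0.0425532, 0.0425532, 0.0212766, 0.0425532, 0.0212766, 0.2340426, 0.5957447, giving H' = 1.2153081.
Difference = |1.2594435 − 1.2153081| = 0.0441354, i.e. 0.0441 to 4 decimal places.

0.0441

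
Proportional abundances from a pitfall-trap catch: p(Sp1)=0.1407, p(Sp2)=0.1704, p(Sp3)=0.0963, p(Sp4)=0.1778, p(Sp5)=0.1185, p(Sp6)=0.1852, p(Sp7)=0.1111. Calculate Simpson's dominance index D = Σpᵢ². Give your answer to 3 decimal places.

D = 0.1407² + 0.1704² + 0.0963² + 0.1778² + 0.1185² + 0.1852² + 0.1111² = 0.01980 + 0.02904 + 0.00927 + 0.03161 + 0.01404 + 0.03430 + 0.01234 = 0.15040 (working shown to 5 dp, full precision carried).
To 3 decimal places, D = 0.150.

0.150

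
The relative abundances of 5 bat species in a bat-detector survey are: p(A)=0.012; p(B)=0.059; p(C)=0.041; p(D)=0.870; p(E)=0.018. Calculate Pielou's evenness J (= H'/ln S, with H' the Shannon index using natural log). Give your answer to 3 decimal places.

H' = −Σ pᵢ ln pᵢ = −((-0.05307) + (-0.16698) + (-0.13096) + (-0.12116) + (-0.07231)) = 0.54449 (working shown to 5 dp, full precision carried).
With S = 5 species, ln S = 1.60944, so J = 0.54449/1.60944 = 0.33831, i.e. 0.338 to 3 decimal places.

0.338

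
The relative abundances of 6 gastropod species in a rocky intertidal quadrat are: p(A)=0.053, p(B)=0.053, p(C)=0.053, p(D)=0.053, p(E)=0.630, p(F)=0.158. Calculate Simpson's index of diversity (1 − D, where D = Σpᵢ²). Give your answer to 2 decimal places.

D = 0.053² + 0.053² + 0.053² + 0.053² + 0.63² + 0.158² = 0.0028 + 0.0028 + 0.0028 + 0.0028 + 0.3969 + 0.0250 = 0.4331 (working shown to 4 dp, full precision carried).
So 1 − D = 0.5669, i.e. 0.57 to 2 decimal places.

0.57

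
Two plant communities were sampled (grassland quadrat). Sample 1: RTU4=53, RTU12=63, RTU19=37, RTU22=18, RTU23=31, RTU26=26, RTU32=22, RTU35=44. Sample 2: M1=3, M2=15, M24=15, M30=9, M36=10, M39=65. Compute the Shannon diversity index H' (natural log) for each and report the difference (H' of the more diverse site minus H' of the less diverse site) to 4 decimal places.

Sample 1: N=294, proportions 0.180272, 0.214286, 0.12585, 0.061224, 0.105442, 0.088435, 0.07483, 0.14966, giving H' = 2.000774 (working shown to 6 dp, full precision carried).
Sample 2: N=117, proportions 0.025641, 0.128205, 0.128205, 0.076923, 0.08547, 0.555556, giving H' = 1.354709.
Difference = |2.000774 − 1.354709| = 0.646065, i.e. 0.6461 to 4 decimal places.

0.6461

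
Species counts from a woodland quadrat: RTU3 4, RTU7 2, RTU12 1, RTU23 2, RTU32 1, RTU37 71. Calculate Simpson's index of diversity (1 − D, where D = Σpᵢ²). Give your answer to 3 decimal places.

Total N = 4+2+1+2+1+71 = 81, so the proportions are 0.04938, 0.02469, 0.01235, 0.02469, 0.01235, 0.87654 (working shown to 5 dp, full precision carried).
D = 0.04938² + 0.02469² + 0.01235² + 0.02469² + 0.01235² + 0.87654² = 0.00244 + 0.00061 + 0.00015 + 0.00061 + 0.00015 + 0.76833 = 0.77229.
So 1 − D = 0.22771, i.e. 0.228 to 3 decimal places.

0.228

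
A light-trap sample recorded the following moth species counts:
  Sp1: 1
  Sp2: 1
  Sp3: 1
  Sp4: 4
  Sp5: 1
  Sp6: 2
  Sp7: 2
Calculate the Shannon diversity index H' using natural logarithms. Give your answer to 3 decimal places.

1.792

Total N = 1+1+1+4+1+2+2 = 12, so the proportions are 0.08333, 0.08333, 0.08333, 0.33333, 0.08333, 0.16667, 0.16667 (working shown to 5 dp, full precision carried).
Each pᵢ ln pᵢ term: 0.08333×(-2.48491)=-0.20708, 0.08333×(-2.48491)=-0.20708, 0.08333×(-2.48491)=-0.20708, 0.33333×(-1.09861)=-0.36620, 0.08333×(-2.48491)=-0.20708, 0.16667×(-1.79176)=-0.29863, 0.16667×(-1.79176)=-0.29863.
Sum = -1.79176, so H' = 1.792.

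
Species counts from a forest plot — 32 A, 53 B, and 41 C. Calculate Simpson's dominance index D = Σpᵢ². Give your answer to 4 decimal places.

0.3473

Total N = 32+53+41 = 126, so the proportions are 0.253968, 0.420635, 0.325397 (working shown to 6 dp, full precision carried).
D = 0.253968² + 0.420635² + 0.325397² = 0.064500 + 0.176934 + 0.105883 = 0.347317.
To 4 decimal places, D = 0.3473.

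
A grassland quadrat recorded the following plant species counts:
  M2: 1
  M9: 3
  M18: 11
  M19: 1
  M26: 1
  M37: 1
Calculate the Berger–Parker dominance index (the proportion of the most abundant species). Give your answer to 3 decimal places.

0.611

Total N = 1+3+11+1+1+1 = 18, so the proportions are 0.05556, 0.16667, 0.61111, 0.05556, 0.05556, 0.05556 (working shown to 5 dp, full precision carried).
The largest proportion is 0.61111, i.e. d = 0.611 to 3 decimal places.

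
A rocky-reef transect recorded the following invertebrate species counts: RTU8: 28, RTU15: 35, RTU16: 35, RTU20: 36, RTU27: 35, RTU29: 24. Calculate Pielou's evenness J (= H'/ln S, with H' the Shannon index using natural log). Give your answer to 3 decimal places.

0.994

Total N = 28+35+35+36+35+24 = 193, so the proportions are 0.14508, 0.18135, 0.18135, 0.18653, 0.18135, 0.12435 (working shown to 5 dp, full precision carried).
H' = −Σ pᵢ ln pᵢ = −((-0.28007) + (-0.30962) + (-0.30962) + (-0.31321) + (-0.30962) + (-0.25923)) = 1.78138.
With S = 6 species, ln S = 1.79176, so J = 1.78138/1.79176 = 0.99421, i.e. 0.994 to 3 decimal places.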